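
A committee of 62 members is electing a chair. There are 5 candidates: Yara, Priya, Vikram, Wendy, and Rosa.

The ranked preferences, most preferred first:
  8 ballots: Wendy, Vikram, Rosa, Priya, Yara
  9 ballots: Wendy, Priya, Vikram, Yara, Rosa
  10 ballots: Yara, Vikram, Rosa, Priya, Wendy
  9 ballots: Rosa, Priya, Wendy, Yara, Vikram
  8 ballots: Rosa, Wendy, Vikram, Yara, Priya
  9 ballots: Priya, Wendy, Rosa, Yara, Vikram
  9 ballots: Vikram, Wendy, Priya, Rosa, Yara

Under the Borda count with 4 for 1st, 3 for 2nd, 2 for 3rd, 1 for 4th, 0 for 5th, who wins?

Wendy

Yara: 8×0 + 9×1 + 10×4 + 9×1 + 8×1 + 9×1 + 9×0 = 75
Priya: 8×1 + 9×3 + 10×1 + 9×3 + 8×0 + 9×4 + 9×2 = 126
Vikram: 8×3 + 9×2 + 10×3 + 9×0 + 8×2 + 9×0 + 9×4 = 124
Wendy: 8×4 + 9×4 + 10×0 + 9×2 + 8×3 + 9×3 + 9×3 = 164
Rosa: 8×2 + 9×0 + 10×2 + 9×4 + 8×4 + 9×2 + 9×1 = 131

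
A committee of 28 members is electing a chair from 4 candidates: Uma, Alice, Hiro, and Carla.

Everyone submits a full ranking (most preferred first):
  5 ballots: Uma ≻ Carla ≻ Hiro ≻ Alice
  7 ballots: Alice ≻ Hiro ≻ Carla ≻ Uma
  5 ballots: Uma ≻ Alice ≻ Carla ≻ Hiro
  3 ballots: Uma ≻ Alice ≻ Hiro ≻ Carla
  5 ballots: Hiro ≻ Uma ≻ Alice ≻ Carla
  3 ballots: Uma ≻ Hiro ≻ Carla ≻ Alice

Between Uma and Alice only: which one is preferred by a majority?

Uma is ranked above Alice on 21 ballots; Alice above Uma on 7.

Uma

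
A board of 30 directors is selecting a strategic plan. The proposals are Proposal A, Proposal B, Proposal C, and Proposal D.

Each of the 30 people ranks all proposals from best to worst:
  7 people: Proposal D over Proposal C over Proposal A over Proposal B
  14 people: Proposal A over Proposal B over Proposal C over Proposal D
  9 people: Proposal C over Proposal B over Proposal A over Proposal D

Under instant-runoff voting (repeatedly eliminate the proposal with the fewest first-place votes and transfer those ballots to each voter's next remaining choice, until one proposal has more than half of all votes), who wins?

Proposal C

Round 1: Proposal A 14, Proposal B 0, Proposal C 9, Proposal D 7. Proposal B eliminated.
Round 2: Proposal A 14, Proposal C 9, Proposal D 7. Proposal D eliminated.
Round 3: Proposal A 14, Proposal C 16. Proposal C has a majority (≥16).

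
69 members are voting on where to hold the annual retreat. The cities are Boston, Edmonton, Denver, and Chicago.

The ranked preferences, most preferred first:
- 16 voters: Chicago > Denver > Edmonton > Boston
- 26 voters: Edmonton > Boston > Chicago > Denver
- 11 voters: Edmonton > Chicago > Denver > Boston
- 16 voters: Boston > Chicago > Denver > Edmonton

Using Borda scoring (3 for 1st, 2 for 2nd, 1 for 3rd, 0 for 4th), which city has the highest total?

Chicago

Boston: 16×0 + 26×2 + 11×0 + 16×3 = 100
Edmonton: 16×1 + 26×3 + 11×3 + 16×0 = 127
Denver: 16×2 + 26×0 + 11×1 + 16×1 = 59
Chicago: 16×3 + 26×1 + 11×2 + 16×2 = 128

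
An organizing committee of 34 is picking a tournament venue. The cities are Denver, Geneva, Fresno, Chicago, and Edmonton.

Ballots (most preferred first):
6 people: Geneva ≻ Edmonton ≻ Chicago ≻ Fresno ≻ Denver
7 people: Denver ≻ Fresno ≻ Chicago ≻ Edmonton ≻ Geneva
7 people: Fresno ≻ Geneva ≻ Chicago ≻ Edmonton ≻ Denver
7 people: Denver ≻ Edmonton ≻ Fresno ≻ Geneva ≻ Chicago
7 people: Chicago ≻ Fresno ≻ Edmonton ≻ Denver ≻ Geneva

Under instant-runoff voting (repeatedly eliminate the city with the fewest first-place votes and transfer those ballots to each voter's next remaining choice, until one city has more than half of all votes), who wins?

Round 1: Denver 14, Geneva 6, Fresno 7, Chicago 7, Edmonton 0. Edmonton eliminated.
Round 2: Denver 14, Geneva 6, Fresno 7, Chicago 7. Geneva eliminated.
Round 3: Denver 14, Fresno 7, Chicago 13. Fresno eliminated.
Round 4: Denver 14, Chicago 20. Chicago has a majority (≥18).

Chicago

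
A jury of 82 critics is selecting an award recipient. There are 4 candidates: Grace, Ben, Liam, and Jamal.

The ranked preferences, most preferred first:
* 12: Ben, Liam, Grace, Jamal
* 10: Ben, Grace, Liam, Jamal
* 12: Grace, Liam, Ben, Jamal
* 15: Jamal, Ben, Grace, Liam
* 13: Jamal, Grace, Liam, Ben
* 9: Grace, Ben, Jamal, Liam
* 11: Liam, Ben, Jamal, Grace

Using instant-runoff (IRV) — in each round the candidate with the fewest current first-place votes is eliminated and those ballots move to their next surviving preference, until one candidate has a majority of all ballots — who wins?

Ben

Round 1: Grace 21, Ben 22, Liam 11, Jamal 28. Liam eliminated.
Round 2: Grace 21, Ben 33, Jamal 28. Grace eliminated.
Round 3: Ben 54, Jamal 28. Ben has a majority (≥42).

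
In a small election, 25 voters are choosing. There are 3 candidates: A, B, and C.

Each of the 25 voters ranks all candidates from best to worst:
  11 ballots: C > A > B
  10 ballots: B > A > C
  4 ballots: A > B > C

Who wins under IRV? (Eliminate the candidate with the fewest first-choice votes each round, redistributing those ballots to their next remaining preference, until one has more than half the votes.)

B

Round 1: A 4, B 10, C 11. A eliminated.
Round 2: B 14, C 11. B has a majority (≥13).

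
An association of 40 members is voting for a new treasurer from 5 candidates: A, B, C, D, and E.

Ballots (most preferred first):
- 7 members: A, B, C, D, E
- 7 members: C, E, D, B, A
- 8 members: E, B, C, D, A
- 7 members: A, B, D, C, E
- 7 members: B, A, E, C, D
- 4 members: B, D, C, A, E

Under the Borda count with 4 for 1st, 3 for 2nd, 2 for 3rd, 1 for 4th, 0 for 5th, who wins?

B

A: 7×4 + 7×0 + 8×0 + 7×4 + 7×3 + 4×1 = 81
B: 7×3 + 7×1 + 8×3 + 7×3 + 7×4 + 4×4 = 117
C: 7×2 + 7×4 + 8×2 + 7×1 + 7×1 + 4×2 = 80
D: 7×1 + 7×2 + 8×1 + 7×2 + 7×0 + 4×3 = 55
E: 7×0 + 7×3 + 8×4 + 7×0 + 7×2 + 4×0 = 67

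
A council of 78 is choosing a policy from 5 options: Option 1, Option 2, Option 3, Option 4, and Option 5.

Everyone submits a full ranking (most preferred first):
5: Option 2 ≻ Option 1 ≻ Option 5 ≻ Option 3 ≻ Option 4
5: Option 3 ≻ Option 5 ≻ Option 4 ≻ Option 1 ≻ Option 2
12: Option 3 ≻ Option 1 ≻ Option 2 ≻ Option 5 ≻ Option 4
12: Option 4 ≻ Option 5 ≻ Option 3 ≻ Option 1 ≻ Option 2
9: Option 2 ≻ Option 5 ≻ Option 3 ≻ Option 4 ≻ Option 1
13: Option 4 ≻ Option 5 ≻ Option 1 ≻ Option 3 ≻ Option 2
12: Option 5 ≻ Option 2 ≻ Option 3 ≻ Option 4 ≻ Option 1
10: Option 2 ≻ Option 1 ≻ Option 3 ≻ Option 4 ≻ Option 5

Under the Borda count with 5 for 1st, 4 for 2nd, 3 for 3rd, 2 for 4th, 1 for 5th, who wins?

Option 1: 5×4 + 5×2 + 12×4 + 12×2 + 9×1 + 13×3 + 12×1 + 10×4 = 202
Option 2: 5×5 + 5×1 + 12×3 + 12×1 + 9×5 + 13×1 + 12×4 + 10×5 = 234
Option 3: 5×2 + 5×5 + 12×5 + 12×3 + 9×3 + 13×2 + 12×3 + 10×3 = 250
Option 4: 5×1 + 5×3 + 12×1 + 12×5 + 9×2 + 13×5 + 12×2 + 10×2 = 219
Option 5: 5×3 + 5×4 + 12×2 + 12×4 + 9×4 + 13×4 + 12×5 + 10×1 = 265

Option 5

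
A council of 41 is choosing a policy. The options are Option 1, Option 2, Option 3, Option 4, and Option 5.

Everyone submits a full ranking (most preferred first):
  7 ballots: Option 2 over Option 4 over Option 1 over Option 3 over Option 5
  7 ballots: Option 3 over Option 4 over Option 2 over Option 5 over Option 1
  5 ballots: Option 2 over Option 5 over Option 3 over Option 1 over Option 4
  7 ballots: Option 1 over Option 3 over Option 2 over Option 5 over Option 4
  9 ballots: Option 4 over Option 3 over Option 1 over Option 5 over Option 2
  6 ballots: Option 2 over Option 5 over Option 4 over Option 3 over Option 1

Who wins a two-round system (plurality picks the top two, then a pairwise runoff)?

Option 2

Round 1 first-place votes: Option 1 7, Option 2 18, Option 3 7, Option 4 9, Option 5 0. Option 2 and Option 4 advance.
Runoff: Option 2 is ranked above Option 4 on 25 ballots, Option 4 above Option 2 on 16.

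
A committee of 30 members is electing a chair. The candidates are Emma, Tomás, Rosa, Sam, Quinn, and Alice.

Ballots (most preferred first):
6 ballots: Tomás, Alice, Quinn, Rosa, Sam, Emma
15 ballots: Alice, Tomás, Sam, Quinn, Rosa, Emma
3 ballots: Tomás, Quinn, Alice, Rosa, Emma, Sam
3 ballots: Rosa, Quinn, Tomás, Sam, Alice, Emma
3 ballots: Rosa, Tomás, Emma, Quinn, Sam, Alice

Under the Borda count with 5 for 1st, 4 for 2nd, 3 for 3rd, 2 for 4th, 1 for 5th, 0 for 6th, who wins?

Tomás

Emma: 6×0 + 15×0 + 3×1 + 3×0 + 3×3 = 12
Tomás: 6×5 + 15×4 + 3×5 + 3×3 + 3×4 = 126
Rosa: 6×2 + 15×1 + 3×2 + 3×5 + 3×5 = 63
Sam: 6×1 + 15×3 + 3×0 + 3×2 + 3×1 = 60
Quinn: 6×3 + 15×2 + 3×4 + 3×4 + 3×2 = 78
Alice: 6×4 + 15×5 + 3×3 + 3×1 + 3×0 = 111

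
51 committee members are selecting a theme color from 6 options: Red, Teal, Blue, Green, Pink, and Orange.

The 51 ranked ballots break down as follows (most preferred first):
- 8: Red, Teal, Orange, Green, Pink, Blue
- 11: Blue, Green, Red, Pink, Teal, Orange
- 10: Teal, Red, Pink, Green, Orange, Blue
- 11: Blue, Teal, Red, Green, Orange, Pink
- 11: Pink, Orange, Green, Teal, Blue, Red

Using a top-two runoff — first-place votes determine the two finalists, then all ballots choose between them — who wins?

Pink

Round 1 first-place votes: Red 8, Teal 10, Blue 22, Green 0, Pink 11, Orange 0. Blue and Pink advance.
Runoff: Blue is ranked above Pink on 22 ballots, Pink above Blue on 29.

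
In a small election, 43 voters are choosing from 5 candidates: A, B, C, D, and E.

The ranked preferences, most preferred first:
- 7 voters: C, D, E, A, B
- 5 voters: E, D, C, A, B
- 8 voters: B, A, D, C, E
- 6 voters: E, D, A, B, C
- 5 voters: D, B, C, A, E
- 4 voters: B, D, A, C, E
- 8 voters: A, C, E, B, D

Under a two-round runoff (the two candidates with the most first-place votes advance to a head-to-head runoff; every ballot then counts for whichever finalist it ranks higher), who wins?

E

Round 1 first-place votes: A 8, B 12, C 7, D 5, E 11. B and E advance.
Runoff: B is ranked above E on 17 ballots, E above B on 26.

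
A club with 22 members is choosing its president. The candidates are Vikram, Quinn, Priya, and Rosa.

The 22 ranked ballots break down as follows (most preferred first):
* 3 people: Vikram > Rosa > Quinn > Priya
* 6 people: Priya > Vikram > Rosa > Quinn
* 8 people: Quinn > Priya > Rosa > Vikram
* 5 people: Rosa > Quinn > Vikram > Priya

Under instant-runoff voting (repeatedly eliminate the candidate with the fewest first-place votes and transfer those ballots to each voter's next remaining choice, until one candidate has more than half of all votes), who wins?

Round 1: Vikram 3, Quinn 8, Priya 6, Rosa 5. Vikram eliminated.
Round 2: Quinn 8, Priya 6, Rosa 8. Priya eliminated.
Round 3: Quinn 8, Rosa 14. Rosa has a majority (≥12).

Rosa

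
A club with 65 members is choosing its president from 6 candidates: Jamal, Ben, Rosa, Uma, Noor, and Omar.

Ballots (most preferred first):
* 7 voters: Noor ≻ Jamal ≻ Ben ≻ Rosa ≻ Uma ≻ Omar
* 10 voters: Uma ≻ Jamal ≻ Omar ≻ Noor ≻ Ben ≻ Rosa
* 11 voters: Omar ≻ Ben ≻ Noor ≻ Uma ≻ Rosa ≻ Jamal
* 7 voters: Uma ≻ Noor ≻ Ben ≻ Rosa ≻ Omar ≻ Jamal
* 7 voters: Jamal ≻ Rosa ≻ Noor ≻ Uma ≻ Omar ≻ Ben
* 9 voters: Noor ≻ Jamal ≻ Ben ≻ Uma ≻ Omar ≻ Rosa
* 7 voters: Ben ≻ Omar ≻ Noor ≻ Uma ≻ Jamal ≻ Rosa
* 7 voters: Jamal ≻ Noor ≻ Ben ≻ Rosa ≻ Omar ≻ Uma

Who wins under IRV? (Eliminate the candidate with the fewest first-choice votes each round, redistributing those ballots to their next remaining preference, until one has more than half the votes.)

Noor

Round 1: Jamal 14, Ben 7, Rosa 0, Uma 17, Noor 16, Omar 11. Rosa eliminated.
Round 2: Jamal 14, Ben 7, Uma 17, Noor 16, Omar 11. Ben eliminated.
Round 3: Jamal 14, Uma 17, Noor 16, Omar 18. Jamal eliminated.
Round 4: Uma 17, Noor 30, Omar 18. Uma eliminated.
Round 5: Noor 37, Omar 28. Noor has a majority (≥33).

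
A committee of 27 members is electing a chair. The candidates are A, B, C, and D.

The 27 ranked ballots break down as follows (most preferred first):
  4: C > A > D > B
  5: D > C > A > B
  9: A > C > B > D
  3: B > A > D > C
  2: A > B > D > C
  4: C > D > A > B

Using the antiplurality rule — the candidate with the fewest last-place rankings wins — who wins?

A

Last-place votes: A 0, B 13, C 5, D 9.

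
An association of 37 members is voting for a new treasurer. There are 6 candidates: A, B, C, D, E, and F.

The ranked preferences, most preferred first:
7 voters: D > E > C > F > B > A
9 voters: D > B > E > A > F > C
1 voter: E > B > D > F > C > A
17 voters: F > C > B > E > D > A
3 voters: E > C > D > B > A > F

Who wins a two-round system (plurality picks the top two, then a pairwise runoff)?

Round 1 first-place votes: A 0, B 0, C 0, D 16, E 4, F 17. F and D advance.
Runoff: F is ranked above D on 17 ballots, D above F on 20.

D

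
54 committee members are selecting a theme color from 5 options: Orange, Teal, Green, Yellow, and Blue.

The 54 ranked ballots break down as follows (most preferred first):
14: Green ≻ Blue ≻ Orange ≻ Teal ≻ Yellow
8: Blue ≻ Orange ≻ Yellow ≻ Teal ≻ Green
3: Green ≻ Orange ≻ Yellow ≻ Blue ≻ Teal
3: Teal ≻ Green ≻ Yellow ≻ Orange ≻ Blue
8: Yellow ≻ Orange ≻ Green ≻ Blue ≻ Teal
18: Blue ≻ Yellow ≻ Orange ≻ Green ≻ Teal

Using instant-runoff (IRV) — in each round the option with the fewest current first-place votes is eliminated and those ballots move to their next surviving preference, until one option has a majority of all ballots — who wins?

Green

Round 1: Orange 0, Teal 3, Green 17, Yellow 8, Blue 26. Orange eliminated.
Round 2: Teal 3, Green 17, Yellow 8, Blue 26. Teal eliminated.
Round 3: Green 20, Yellow 8, Blue 26. Yellow eliminated.
Round 4: Green 28, Blue 26. Green has a majority (≥28).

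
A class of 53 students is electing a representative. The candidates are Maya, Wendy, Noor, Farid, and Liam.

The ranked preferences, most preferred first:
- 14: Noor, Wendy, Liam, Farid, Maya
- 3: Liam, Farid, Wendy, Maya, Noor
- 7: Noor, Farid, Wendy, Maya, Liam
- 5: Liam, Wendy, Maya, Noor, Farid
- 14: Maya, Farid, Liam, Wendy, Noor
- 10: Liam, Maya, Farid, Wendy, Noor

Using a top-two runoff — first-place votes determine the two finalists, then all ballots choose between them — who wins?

Round 1 first-place votes: Maya 14, Wendy 0, Noor 21, Farid 0, Liam 18. Noor and Liam advance.
Runoff: Noor is ranked above Liam on 21 ballots, Liam above Noor on 32.

Liam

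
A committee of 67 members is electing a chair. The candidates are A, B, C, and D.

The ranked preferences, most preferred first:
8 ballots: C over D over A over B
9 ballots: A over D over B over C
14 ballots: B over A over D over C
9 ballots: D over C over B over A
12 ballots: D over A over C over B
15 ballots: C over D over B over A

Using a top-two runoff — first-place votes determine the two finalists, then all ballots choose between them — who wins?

D

Round 1 first-place votes: A 9, B 14, C 23, D 21. C and D advance.
Runoff: C is ranked above D on 23 ballots, D above C on 44.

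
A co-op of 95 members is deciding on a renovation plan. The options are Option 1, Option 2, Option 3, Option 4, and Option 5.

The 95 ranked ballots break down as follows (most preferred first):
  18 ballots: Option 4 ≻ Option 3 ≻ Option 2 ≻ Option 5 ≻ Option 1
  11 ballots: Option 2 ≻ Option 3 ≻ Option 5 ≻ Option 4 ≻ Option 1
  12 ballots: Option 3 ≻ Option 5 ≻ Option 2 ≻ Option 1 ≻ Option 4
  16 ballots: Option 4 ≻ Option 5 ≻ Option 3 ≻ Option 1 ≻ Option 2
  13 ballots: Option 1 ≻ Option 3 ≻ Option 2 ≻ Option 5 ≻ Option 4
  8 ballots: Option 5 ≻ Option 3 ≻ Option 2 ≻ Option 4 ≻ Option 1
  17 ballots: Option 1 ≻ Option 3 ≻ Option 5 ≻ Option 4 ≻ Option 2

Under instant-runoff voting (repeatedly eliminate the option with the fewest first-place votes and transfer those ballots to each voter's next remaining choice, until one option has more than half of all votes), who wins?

Option 3

Round 1: Option 1 30, Option 2 11, Option 3 12, Option 4 34, Option 5 8. Option 5 eliminated.
Round 2: Option 1 30, Option 2 11, Option 3 20, Option 4 34. Option 2 eliminated.
Round 3: Option 1 30, Option 3 31, Option 4 34. Option 1 eliminated.
Round 4: Option 3 61, Option 4 34. Option 3 has a majority (≥48).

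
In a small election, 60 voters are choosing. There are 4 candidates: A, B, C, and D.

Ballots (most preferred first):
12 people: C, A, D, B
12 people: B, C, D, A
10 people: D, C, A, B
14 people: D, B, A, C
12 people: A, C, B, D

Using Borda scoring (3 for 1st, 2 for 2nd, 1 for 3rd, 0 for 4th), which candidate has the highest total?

C

A: 12×2 + 12×0 + 10×1 + 14×1 + 12×3 = 84
B: 12×0 + 12×3 + 10×0 + 14×2 + 12×1 = 76
C: 12×3 + 12×2 + 10×2 + 14×0 + 12×2 = 104
D: 12×1 + 12×1 + 10×3 + 14×3 + 12×0 = 96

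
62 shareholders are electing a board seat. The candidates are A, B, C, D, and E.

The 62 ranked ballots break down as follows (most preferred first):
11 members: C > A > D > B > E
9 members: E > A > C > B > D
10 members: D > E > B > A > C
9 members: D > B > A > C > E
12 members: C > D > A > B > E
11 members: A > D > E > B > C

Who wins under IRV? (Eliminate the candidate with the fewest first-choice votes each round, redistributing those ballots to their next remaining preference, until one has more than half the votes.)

A

Round 1: A 11, B 0, C 23, D 19, E 9. B eliminated.
Round 2: A 11, C 23, D 19, E 9. E eliminated.
Round 3: A 20, C 23, D 19. D eliminated.
Round 4: A 39, C 23. A has a majority (≥32).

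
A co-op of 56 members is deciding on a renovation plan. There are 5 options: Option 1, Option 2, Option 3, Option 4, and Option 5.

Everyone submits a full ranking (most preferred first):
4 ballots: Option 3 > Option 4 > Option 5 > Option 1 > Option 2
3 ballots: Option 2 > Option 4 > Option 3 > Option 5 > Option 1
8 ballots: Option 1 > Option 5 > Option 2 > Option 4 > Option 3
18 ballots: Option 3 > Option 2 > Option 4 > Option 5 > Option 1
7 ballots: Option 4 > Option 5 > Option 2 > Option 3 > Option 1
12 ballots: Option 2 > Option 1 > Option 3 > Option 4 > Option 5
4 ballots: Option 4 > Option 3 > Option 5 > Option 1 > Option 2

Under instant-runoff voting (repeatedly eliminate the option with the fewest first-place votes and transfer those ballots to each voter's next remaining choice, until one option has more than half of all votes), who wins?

Option 2

Round 1: Option 1 8, Option 2 15, Option 3 22, Option 4 11, Option 5 0. Option 5 eliminated.
Round 2: Option 1 8, Option 2 15, Option 3 22, Option 4 11. Option 1 eliminated.
Round 3: Option 2 23, Option 3 22, Option 4 11. Option 4 eliminated.
Round 4: Option 2 30, Option 3 26. Option 2 has a majority (≥29).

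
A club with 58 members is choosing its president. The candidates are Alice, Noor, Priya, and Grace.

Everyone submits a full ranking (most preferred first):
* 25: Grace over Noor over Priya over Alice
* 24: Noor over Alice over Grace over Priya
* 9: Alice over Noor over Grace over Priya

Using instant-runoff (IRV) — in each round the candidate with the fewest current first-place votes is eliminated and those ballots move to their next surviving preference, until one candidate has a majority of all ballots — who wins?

Noor

Round 1: Alice 9, Noor 24, Priya 0, Grace 25. Priya eliminated.
Round 2: Alice 9, Noor 24, Grace 25. Alice eliminated.
Round 3: Noor 33, Grace 25. Noor has a majority (≥30).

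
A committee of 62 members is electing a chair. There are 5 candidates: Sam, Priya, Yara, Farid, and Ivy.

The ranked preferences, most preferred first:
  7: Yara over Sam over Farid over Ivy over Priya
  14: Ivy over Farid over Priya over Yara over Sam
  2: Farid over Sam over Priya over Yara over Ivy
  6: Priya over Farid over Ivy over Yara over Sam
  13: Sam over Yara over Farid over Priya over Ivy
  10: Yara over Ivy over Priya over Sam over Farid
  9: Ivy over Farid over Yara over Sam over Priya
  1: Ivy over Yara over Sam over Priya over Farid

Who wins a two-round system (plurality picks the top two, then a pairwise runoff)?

Yara

Round 1 first-place votes: Sam 13, Priya 6, Yara 17, Farid 2, Ivy 24. Ivy and Yara advance.
Runoff: Ivy is ranked above Yara on 30 ballots, Yara above Ivy on 32.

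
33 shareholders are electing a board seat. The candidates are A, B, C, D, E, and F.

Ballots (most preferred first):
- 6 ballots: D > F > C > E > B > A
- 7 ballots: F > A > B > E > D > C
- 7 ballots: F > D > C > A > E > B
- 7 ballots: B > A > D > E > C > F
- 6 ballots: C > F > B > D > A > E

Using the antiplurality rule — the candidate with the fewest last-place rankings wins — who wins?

D

Last-place votes: A 6, B 7, C 7, D 0, E 6, F 7.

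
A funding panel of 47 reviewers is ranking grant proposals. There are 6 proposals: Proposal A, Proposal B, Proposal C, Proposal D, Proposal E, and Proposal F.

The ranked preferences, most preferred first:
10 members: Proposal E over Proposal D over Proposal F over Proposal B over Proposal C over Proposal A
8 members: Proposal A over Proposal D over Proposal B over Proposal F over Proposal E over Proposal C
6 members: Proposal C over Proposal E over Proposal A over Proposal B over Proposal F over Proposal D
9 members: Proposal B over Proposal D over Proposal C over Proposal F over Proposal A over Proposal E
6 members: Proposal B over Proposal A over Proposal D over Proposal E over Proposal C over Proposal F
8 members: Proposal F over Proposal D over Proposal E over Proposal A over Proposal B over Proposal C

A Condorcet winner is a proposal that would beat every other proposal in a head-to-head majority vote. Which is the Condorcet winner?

Proposal D vs Proposal A: 27–20
Proposal D vs Proposal B: 26–21
Proposal D vs Proposal C: 41–6
Proposal D vs Proposal E: 31–16
Proposal D vs Proposal F: 33–14
Proposal D beats every other proposal.

Proposal D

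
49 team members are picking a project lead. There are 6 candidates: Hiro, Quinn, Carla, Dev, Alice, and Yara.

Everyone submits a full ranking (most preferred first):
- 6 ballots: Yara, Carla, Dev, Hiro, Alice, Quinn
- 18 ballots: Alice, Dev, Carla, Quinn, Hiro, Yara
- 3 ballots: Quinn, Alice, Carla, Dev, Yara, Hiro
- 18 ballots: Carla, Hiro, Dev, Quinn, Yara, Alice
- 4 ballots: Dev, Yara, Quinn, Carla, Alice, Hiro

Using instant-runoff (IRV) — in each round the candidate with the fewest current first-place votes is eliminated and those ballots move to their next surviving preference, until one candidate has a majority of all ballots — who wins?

Carla

Round 1: Hiro 0, Quinn 3, Carla 18, Dev 4, Alice 18, Yara 6. Hiro eliminated.
Round 2: Quinn 3, Carla 18, Dev 4, Alice 18, Yara 6. Quinn eliminated.
Round 3: Carla 18, Dev 4, Alice 21, Yara 6. Dev eliminated.
Round 4: Carla 18, Alice 21, Yara 10. Yara eliminated.
Round 5: Carla 28, Alice 21. Carla has a majority (≥25).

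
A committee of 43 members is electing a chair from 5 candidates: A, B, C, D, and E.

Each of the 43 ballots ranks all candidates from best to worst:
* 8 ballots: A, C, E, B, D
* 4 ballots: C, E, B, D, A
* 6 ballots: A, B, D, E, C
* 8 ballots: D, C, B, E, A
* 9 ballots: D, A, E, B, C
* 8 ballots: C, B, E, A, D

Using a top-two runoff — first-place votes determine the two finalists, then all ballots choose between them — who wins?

Round 1 first-place votes: A 14, B 0, C 12, D 17, E 0. D and A advance.
Runoff: D is ranked above A on 21 ballots, A above D on 22.

A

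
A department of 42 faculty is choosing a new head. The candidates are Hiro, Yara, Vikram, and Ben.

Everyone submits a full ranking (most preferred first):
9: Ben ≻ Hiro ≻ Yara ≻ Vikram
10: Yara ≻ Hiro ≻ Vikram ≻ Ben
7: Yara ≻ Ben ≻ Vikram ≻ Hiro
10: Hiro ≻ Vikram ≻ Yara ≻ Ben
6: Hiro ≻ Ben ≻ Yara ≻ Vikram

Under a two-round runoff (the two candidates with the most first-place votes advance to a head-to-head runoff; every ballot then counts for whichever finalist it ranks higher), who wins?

Round 1 first-place votes: Hiro 16, Yara 17, Vikram 0, Ben 9. Yara and Hiro advance.
Runoff: Yara is ranked above Hiro on 17 ballots, Hiro above Yara on 25.

Hiro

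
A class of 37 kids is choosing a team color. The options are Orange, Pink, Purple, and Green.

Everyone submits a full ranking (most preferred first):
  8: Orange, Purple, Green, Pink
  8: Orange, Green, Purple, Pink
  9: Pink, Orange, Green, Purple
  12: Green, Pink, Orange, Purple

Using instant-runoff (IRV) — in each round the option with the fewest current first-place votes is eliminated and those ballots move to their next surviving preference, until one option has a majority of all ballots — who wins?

Round 1: Orange 16, Pink 9, Purple 0, Green 12. Purple eliminated.
Round 2: Orange 16, Pink 9, Green 12. Pink eliminated.
Round 3: Orange 25, Green 12. Orange has a majority (≥19).

Orange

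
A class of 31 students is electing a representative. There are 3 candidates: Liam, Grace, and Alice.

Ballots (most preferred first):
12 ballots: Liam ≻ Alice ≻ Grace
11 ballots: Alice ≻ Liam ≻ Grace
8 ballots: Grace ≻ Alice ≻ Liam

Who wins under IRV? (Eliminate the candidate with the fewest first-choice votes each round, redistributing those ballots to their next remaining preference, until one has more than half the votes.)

Round 1: Liam 12, Grace 8, Alice 11. Grace eliminated.
Round 2: Liam 12, Alice 19. Alice has a majority (≥16).

Alice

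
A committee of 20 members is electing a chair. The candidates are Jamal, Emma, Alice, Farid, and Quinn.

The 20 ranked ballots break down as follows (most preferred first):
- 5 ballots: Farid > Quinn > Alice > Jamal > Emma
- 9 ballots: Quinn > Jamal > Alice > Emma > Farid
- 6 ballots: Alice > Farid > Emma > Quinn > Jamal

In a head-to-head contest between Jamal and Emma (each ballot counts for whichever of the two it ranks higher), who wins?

Jamal

Jamal is ranked above Emma on 14 ballots; Emma above Jamal on 6.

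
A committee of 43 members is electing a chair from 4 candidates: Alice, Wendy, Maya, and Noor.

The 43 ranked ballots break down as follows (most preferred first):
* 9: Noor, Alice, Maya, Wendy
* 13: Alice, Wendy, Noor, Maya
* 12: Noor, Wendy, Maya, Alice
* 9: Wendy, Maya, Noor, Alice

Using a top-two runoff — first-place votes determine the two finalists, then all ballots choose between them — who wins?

Round 1 first-place votes: Alice 13, Wendy 9, Maya 0, Noor 21. Noor and Alice advance.
Runoff: Noor is ranked above Alice on 30 ballots, Alice above Noor on 13.

Noor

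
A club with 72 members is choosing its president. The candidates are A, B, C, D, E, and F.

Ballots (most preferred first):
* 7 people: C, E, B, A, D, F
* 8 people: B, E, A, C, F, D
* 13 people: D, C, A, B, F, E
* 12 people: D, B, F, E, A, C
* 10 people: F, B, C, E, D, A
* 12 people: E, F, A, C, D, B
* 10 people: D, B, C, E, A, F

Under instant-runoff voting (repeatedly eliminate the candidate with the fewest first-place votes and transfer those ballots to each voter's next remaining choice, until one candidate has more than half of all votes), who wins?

Round 1: A 0, B 8, C 7, D 35, E 12, F 10. A eliminated.
Round 2: B 8, C 7, D 35, E 12, F 10. C eliminated.
Round 3: B 8, D 35, E 19, F 10. B eliminated.
Round 4: D 35, E 27, F 10. F eliminated.
Round 5: D 35, E 37. E has a majority (≥37).

E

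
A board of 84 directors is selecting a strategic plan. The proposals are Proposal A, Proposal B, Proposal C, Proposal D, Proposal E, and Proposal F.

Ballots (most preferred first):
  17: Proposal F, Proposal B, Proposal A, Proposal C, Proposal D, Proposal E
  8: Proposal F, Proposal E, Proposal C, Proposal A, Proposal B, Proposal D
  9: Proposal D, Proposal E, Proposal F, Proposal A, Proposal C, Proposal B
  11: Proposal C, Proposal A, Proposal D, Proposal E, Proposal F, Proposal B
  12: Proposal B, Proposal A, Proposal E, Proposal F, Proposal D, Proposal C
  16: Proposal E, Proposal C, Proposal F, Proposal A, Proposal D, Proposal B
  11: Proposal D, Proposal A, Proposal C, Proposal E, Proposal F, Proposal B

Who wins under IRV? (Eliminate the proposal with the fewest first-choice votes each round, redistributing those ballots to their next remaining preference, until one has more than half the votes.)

Proposal D

Round 1: Proposal A 0, Proposal B 12, Proposal C 11, Proposal D 20, Proposal E 16, Proposal F 25. Proposal A eliminated.
Round 2: Proposal B 12, Proposal C 11, Proposal D 20, Proposal E 16, Proposal F 25. Proposal C eliminated.
Round 3: Proposal B 12, Proposal D 31, Proposal E 16, Proposal F 25. Proposal B eliminated.
Round 4: Proposal D 31, Proposal E 28, Proposal F 25. Proposal F eliminated.
Round 5: Proposal D 48, Proposal E 36. Proposal D has a majority (≥43).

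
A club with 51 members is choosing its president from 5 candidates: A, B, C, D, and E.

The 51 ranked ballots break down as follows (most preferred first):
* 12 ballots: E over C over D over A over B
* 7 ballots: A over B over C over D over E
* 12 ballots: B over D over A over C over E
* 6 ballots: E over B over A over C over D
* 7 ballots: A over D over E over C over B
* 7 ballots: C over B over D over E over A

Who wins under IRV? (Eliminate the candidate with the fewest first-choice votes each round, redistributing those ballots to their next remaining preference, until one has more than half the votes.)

Round 1: A 14, B 12, C 7, D 0, E 18. D eliminated.
Round 2: A 14, B 12, C 7, E 18. C eliminated.
Round 3: A 14, B 19, E 18. A eliminated.
Round 4: B 26, E 25. B has a majority (≥26).

B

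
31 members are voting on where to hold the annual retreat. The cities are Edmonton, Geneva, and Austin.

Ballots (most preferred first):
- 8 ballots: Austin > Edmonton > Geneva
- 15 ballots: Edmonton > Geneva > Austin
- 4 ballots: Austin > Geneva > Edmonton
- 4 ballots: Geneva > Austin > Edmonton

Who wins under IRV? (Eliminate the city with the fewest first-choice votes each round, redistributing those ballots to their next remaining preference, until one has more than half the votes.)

Round 1: Edmonton 15, Geneva 4, Austin 12. Geneva eliminated.
Round 2: Edmonton 15, Austin 16. Austin has a majority (≥16).

Austin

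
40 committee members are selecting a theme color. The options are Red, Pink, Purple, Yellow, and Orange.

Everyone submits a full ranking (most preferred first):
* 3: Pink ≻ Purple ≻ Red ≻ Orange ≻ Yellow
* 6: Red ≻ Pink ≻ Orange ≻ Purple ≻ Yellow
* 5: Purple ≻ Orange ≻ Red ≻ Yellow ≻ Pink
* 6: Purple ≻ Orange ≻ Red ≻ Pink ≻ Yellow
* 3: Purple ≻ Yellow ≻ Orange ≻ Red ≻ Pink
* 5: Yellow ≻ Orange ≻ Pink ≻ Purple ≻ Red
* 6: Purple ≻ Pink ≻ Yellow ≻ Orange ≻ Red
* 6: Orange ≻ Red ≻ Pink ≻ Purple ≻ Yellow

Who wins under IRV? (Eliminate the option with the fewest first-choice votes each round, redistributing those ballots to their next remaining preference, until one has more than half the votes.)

Round 1: Red 6, Pink 3, Purple 20, Yellow 5, Orange 6. Pink eliminated.
Round 2: Red 6, Purple 23, Yellow 5, Orange 6. Purple has a majority (≥21).

Purple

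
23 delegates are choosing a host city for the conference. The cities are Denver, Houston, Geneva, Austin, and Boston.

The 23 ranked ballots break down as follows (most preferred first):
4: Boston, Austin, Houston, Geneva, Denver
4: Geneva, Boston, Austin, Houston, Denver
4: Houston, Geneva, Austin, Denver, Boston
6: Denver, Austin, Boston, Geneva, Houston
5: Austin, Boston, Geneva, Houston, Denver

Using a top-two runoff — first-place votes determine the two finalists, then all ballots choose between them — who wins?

Round 1 first-place votes: Denver 6, Houston 4, Geneva 4, Austin 5, Boston 4. Denver and Austin advance.
Runoff: Denver is ranked above Austin on 6 ballots, Austin above Denver on 17.

Austin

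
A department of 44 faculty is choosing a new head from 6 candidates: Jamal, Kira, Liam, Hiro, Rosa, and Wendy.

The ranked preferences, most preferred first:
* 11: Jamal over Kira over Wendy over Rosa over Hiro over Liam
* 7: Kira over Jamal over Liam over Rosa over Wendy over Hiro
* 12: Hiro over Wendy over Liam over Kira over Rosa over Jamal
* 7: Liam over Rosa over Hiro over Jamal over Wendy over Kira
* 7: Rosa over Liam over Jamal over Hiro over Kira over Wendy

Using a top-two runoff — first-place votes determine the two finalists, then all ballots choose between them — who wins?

Round 1 first-place votes: Jamal 11, Kira 7, Liam 7, Hiro 12, Rosa 7, Wendy 0. Hiro and Jamal advance.
Runoff: Hiro is ranked above Jamal on 19 ballots, Jamal above Hiro on 25.

Jamal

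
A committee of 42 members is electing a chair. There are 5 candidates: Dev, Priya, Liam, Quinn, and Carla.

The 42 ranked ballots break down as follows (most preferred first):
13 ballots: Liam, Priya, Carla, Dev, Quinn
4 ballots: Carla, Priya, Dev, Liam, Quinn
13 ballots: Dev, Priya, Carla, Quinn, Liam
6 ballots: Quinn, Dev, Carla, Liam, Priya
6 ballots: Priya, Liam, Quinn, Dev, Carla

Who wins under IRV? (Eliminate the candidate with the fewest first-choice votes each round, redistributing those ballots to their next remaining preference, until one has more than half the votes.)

Dev

Round 1: Dev 13, Priya 6, Liam 13, Quinn 6, Carla 4. Carla eliminated.
Round 2: Dev 13, Priya 10, Liam 13, Quinn 6. Quinn eliminated.
Round 3: Dev 19, Priya 10, Liam 13. Priya eliminated.
Round 4: Dev 23, Liam 19. Dev has a majority (≥22).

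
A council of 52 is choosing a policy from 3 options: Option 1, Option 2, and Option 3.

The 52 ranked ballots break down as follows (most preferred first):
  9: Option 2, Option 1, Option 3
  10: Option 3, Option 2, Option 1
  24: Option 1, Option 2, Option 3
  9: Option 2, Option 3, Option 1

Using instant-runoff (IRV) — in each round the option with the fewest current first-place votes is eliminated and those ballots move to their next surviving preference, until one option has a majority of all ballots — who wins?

Round 1: Option 1 24, Option 2 18, Option 3 10. Option 3 eliminated.
Round 2: Option 1 24, Option 2 28. Option 2 has a majority (≥27).

Option 2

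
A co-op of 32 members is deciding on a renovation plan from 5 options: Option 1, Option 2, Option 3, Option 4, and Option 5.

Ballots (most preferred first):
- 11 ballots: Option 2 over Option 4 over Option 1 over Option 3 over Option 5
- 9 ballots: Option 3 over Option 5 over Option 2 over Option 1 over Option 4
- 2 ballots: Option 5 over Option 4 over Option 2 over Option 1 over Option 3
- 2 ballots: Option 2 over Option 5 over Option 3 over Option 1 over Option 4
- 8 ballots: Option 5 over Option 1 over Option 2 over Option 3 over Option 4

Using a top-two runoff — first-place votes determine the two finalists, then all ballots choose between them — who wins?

Round 1 first-place votes: Option 1 0, Option 2 13, Option 3 9, Option 4 0, Option 5 10. Option 2 and Option 5 advance.
Runoff: Option 2 is ranked above Option 5 on 13 ballots, Option 5 above Option 2 on 19.

Option 5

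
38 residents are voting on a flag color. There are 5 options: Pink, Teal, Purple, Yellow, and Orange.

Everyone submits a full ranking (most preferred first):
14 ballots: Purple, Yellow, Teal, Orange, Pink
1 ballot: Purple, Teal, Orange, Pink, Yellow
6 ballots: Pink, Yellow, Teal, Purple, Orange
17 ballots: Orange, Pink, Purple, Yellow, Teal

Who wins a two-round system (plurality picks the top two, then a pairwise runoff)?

Round 1 first-place votes: Pink 6, Teal 0, Purple 15, Yellow 0, Orange 17. Orange and Purple advance.
Runoff: Orange is ranked above Purple on 17 ballots, Purple above Orange on 21.

Purple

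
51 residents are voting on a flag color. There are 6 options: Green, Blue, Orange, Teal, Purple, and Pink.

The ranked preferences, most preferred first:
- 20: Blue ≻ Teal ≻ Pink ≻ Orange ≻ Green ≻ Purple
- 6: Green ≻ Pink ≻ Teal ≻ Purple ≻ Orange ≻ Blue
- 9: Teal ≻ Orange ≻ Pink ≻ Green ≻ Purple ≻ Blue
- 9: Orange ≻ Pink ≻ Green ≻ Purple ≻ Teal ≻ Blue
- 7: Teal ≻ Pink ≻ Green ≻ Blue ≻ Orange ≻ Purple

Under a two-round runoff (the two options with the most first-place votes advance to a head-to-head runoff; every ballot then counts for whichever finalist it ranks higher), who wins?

Round 1 first-place votes: Green 6, Blue 20, Orange 9, Teal 16, Purple 0, Pink 0. Blue and Teal advance.
Runoff: Blue is ranked above Teal on 20 ballots, Teal above Blue on 31.

Teal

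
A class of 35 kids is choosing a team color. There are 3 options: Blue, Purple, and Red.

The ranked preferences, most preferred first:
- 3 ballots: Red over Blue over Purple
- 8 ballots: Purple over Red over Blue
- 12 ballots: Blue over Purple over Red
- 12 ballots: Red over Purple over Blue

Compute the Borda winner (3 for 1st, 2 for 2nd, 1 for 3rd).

Blue: 3×2 + 8×1 + 12×3 + 12×1 = 62
Purple: 3×1 + 8×3 + 12×2 + 12×2 = 75
Red: 3×3 + 8×2 + 12×1 + 12×3 = 73

Purple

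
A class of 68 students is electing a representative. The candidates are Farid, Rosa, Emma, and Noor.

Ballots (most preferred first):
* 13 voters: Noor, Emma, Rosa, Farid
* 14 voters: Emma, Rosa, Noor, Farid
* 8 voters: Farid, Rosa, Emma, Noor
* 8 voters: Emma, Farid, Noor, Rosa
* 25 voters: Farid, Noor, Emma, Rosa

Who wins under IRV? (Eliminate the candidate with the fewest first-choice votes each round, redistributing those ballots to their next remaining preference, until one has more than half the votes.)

Round 1: Farid 33, Rosa 0, Emma 22, Noor 13. Rosa eliminated.
Round 2: Farid 33, Emma 22, Noor 13. Noor eliminated.
Round 3: Farid 33, Emma 35. Emma has a majority (≥35).

Emma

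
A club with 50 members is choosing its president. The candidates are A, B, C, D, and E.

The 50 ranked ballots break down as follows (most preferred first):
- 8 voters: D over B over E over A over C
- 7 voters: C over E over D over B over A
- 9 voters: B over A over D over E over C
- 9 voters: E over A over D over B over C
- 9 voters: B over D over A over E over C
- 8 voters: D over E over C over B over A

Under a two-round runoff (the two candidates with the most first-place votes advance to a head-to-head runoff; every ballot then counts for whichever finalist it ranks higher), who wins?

Round 1 first-place votes: A 0, B 18, C 7, D 16, E 9. B and D advance.
Runoff: B is ranked above D on 18 ballots, D above B on 32.

D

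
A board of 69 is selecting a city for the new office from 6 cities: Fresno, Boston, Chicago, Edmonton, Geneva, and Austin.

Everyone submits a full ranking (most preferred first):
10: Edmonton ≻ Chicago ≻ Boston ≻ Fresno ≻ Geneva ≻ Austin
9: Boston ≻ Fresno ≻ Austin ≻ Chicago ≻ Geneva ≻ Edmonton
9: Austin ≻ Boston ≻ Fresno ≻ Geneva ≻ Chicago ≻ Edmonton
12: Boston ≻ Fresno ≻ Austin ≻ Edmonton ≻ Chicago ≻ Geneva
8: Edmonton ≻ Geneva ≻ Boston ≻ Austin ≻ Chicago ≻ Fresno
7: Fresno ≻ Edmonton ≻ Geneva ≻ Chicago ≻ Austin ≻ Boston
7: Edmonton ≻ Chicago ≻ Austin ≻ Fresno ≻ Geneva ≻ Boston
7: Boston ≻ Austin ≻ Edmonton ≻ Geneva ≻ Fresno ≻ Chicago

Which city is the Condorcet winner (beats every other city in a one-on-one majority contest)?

Boston vs Fresno: 55–14
Boston vs Chicago: 45–24
Boston vs Edmonton: 37–32
Boston vs Geneva: 47–22
Boston vs Austin: 46–23
Boston beats every other city.

Boston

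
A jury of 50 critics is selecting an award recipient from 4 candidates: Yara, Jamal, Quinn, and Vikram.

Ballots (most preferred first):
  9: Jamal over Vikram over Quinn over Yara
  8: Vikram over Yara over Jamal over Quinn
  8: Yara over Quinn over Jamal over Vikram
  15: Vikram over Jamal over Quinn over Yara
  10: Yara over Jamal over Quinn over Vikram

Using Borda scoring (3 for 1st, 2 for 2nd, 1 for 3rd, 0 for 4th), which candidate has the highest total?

Yara: 9×0 + 8×2 + 8×3 + 15×0 + 10×3 = 70
Jamal: 9×3 + 8×1 + 8×1 + 15×2 + 10×2 = 93
Quinn: 9×1 + 8×0 + 8×2 + 15×1 + 10×1 = 50
Vikram: 9×2 + 8×3 + 8×0 + 15×3 + 10×0 = 87

Jamal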